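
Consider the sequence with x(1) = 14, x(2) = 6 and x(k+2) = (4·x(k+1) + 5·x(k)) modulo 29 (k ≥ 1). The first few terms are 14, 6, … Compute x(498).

15

Computing terms: x(1) = 14,  x(2) = 6,  x(3) = 7,  x(4) = 0,  x(5) = 6,  x(6) = 24,  x(7) = 10,  x(8) = 15,  x(9) = 23,  x(10) = 22,  x(11) = 0,  x(12) = 23,  x(13) = 5,  x(14) = 19,  x(15) = 14,  x(16) = 6.
Since (x(15), x(16)) = (x(1), x(2)) = (14, 6) (two consecutive terms determine the rest), the sequence is periodic with period 14.
So x(498) = x(1 + ((498-1) mod 14)) = x(8) = 15.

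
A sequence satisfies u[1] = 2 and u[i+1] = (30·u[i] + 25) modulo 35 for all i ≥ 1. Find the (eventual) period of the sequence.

Listing terms: u[1] = 2,  u[2] = 15,  u[3] = 20,  u[4] = 30,  u[5] = 15.
Since u[5] = u[2] = 15, the sequence is eventually periodic: after a pre-period of length 1 it cycles with period 3.

3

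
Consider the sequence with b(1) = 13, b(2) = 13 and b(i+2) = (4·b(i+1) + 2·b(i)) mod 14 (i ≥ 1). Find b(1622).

4

Listing terms: b(1) = 13,  b(2) = 13,  b(3) = 8,  b(4) = 2,  b(5) = 10,  b(6) = 2,  b(7) = 0,  b(8) = 4,  b(9) = 2,  b(10) = 2,  b(11) = 12,  b(12) = 10,  b(13) = 8,  b(14) = 10,  b(15) = 0,  b(16) = 6,  b(17) = 10,  b(18) = 10,  b(19) = 4,  b(20) = 8,  b(21) = 12,  b(22) = 8,  b(23) = 0,  b(24) = 2,  b(25) = 8,  b(26) = 8,  b(27) = 6,  b(28) = 12,  b(29) = 4,  b(30) = 12,  b(31) = 0,  b(32) = 10,  b(33) = 12,  b(34) = 12,  b(35) = 2,  b(36) = 4,  b(37) = 6,  b(38) = 4,  b(39) = 0,  b(40) = 8,  b(41) = 4,  b(42) = 4,  b(43) = 10,  b(44) = 6,  b(45) = 2,  b(46) = 6,  b(47) = 0,  b(48) = 12,  b(49) = 6,  b(50) = 6,  b(51) = 8,  b(52) = 2.
Since (b(51), b(52)) = (b(3), b(4)) = (8, 2) (two consecutive terms determine the rest), the sequence is eventually periodic: after a pre-period of length 2 it cycles with period 48.
For i ≥ 3, b(i) depends only on (i - 3) mod 48. (1622 - 3) mod 48 = 35, so b(1622) = b(38) = 4.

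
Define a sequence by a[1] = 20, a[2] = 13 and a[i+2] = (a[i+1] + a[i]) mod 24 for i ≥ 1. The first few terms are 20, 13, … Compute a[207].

9

We have a[1] = 20; a[2] = 13; a[3] = 9; a[4] = 22; a[5] = 7; a[6] = 5; a[7] = 12; a[8] = 17; a[9] = 5; a[10] = 22; a[11] = 3; a[12] = 1; a[13] = 4; a[14] = 5; a[15] = 9; a[16] = 14; a[17] = 23; a[18] = 13; a[19] = 12; a[20] = 1; a[21] = 13; a[22] = 14; a[23] = 3; a[24] = 17; a[25] = 20; a[26] = 13.
The sequence repeats with period 24.
So a[207] = a[1 + ((207-1) mod 24)] = a[15] = 9.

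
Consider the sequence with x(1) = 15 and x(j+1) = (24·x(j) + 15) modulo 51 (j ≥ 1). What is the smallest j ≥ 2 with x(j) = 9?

We have x(1) = 15; x(2) = 18; x(3) = 39; x(4) = 33; x(5) = 42; x(6) = 3; x(7) = 36; x(8) = 12; x(9) = 48; x(10) = 45; x(11) = 24; x(12) = 30; x(13) = 21; x(14) = 9; x(15) = 27; x(16) = 0; x(17) = 15.
Since x(17) = x(1) = 15, the sequence is periodic with period 16.
The value 9 first appears (with j ≥ 2) at x(14).

14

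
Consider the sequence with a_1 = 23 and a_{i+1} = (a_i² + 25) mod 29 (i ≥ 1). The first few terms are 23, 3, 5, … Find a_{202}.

Computing terms: a_1 = 23; a_2 = 3; a_3 = 5; a_4 = 21; a_5 = 2; a_6 = 0; a_7 = 25; a_8 = 12; a_9 = 24; a_{10} = 21.
Since a_{10} = a_4 = 21, the sequence is eventually periodic: after a pre-period of length 3 it cycles with period 6.
For i ≥ 4, a_i depends only on (i - 4) mod 6. (202 - 4) mod 6 = 0, so a_{202} = a_4 = 21.

21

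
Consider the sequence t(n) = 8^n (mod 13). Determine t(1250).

12

Listing terms: t(1) = 8,  t(2) = 12,  t(3) = 5,  t(4) = 1,  t(5) = 8.
Since t(5) = t(1) = 8, the sequence is periodic with period 4.
So t(1250) = t(1 + ((1250-1) mod 4)) = t(2) = 12.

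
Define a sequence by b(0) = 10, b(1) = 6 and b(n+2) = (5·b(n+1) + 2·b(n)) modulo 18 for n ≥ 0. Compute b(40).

We have b(0) = 10; b(1) = 6; b(2) = 14; b(3) = 10; b(4) = 6.
Since (b(3), b(4)) = (b(0), b(1)) = (10, 6) (two consecutive terms determine the rest), the sequence is periodic with period 3.
(40 - 0) mod 3 = 1, so b(40) = b(1) = 6.

6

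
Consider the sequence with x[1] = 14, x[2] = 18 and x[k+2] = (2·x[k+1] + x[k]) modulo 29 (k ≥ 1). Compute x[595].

We have x[1] = 14, x[2] = 18, x[3] = 21, x[4] = 2, x[5] = 25, x[6] = 23, x[7] = 13, x[8] = 20, x[9] = 24, x[10] = 10, x[11] = 15, x[12] = 11, x[13] = 8, x[14] = 27, x[15] = 4, x[16] = 6, x[17] = 16, x[18] = 9, x[19] = 5, x[20] = 19, x[21] = 14, x[22] = 18.
The sequence repeats with period 20.
So x[595] = x[1 + ((595-1) mod 20)] = x[15] = 4.

4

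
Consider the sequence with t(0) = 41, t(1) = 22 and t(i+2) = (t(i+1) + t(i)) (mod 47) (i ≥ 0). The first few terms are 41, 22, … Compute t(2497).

22

Computing terms: t(0) = 41,  t(1) = 22,  t(2) = 16,  t(3) = 38,  t(4) = 7,  t(5) = 45,  t(6) = 5,  t(7) = 3,  t(8) = 8,  t(9) = 11,  t(10) = 19,  t(11) = 30,  t(12) = 2,  t(13) = 32,  t(14) = 34,  t(15) = 19,  t(16) = 6,  t(17) = 25,  t(18) = 31,  t(19) = 9,  t(20) = 40,  t(21) = 2,  t(22) = 42,  t(23) = 44,  t(24) = 39,  t(25) = 36,  t(26) = 28,  t(27) = 17,  t(28) = 45,  t(29) = 15,  t(30) = 13,  t(31) = 28,  t(32) = 41,  t(33) = 22.
Since (t(32), t(33)) = (t(0), t(1)) = (41, 22) (two consecutive terms determine the rest), the sequence is periodic with period 32.
So t(2497) = t(0 + ((2497-0) mod 32)) = t(1) = 22.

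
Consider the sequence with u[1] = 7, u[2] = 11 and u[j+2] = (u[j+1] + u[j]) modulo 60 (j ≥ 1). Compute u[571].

Listing terms: u[1] = 7; u[2] = 11; u[3] = 18; u[4] = 29; u[5] = 47; u[6] = 16; u[7] = 3; u[8] = 19; u[9] = 22; u[10] = 41; u[11] = 3; u[12] = 44; u[13] = 47; u[14] = 31; u[15] = 18; u[16] = 49; u[17] = 7; u[18] = 56; u[19] = 3; u[20] = 59; u[21] = 2; u[22] = 1; u[23] = 3; u[24] = 4; u[25] = 7; u[26] = 11.
The sequence repeats with period 24.
(571 - 1) mod 24 = 18, so u[571] = u[19] = 3.

3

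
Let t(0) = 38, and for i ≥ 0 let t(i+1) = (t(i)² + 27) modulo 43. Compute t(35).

We have t(0) = 38; t(1) = 9; t(2) = 22; t(3) = 38.
The sequence repeats with period 3.
(35 - 0) mod 3 = 2, so t(35) = t(2) = 22.

22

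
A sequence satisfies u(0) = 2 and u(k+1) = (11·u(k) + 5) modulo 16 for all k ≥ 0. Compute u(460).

10

Listing terms: u(0) = 2,  u(1) = 11,  u(2) = 14,  u(3) = 15,  u(4) = 10,  u(5) = 3,  u(6) = 6,  u(7) = 7,  u(8) = 2.
The sequence repeats with period 8.
(460 - 0) mod 8 = 4, so u(460) = u(4) = 10.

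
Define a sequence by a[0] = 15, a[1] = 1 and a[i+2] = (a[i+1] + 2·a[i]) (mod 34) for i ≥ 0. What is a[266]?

We have a[0] = 15,  a[1] = 1,  a[2] = 31,  a[3] = 33,  a[4] = 27,  a[5] = 25,  a[6] = 11,  a[7] = 27,  a[8] = 15,  a[9] = 1.
The sequence repeats with period 8.
(266 - 0) mod 8 = 2, so a[266] = a[2] = 31.

31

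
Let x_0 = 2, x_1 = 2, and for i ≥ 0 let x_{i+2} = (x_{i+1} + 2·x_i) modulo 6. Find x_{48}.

We have x_0 = 2,  x_1 = 2,  x_2 = 0,  x_3 = 4,  x_4 = 4,  x_5 = 0,  x_6 = 2,  x_7 = 2.
The sequence repeats with period 6.
(48 - 0) mod 6 = 0, so x_{48} = x_0 = 2.

2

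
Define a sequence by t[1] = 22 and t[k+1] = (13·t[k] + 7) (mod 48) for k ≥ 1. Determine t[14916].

Listing terms: t[1] = 22, t[2] = 5, t[3] = 24, t[4] = 31, t[5] = 26, t[6] = 9, t[7] = 28, t[8] = 35, t[9] = 30, t[10] = 13, t[11] = 32, t[12] = 39, t[13] = 34, t[14] = 17, t[15] = 36, t[16] = 43, t[17] = 38, t[18] = 21, t[19] = 40, t[20] = 47, t[21] = 42, t[22] = 25, t[23] = 44, t[24] = 3, t[25] = 46, t[26] = 29, t[27] = 0, t[28] = 7, t[29] = 2, t[30] = 33, t[31] = 4, t[32] = 11, t[33] = 6, t[34] = 37, t[35] = 8, t[36] = 15, t[37] = 10, t[38] = 41, t[39] = 12, t[40] = 19, t[41] = 14, t[42] = 45, t[43] = 16, t[44] = 23, t[45] = 18, t[46] = 1, t[47] = 20, t[48] = 27, t[49] = 22.
Since t[49] = t[1] = 22, the sequence is periodic with period 48.
(14916 - 1) mod 48 = 35, so t[14916] = t[36] = 15.

15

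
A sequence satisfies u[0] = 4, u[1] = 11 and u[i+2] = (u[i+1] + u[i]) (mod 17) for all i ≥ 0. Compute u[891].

Listing terms: u[0] = 4; u[1] = 11; u[2] = 15; u[3] = 9; u[4] = 7; u[5] = 16; u[6] = 6; u[7] = 5; u[8] = 11; u[9] = 16; u[10] = 10; u[11] = 9; u[12] = 2; u[13] = 11; u[14] = 13; u[15] = 7; u[16] = 3; u[17] = 10; u[18] = 13; u[19] = 6; u[20] = 2; u[21] = 8; u[22] = 10; u[23] = 1; u[24] = 11; u[25] = 12; u[26] = 6; u[27] = 1; u[28] = 7; u[29] = 8; u[30] = 15; u[31] = 6; u[32] = 4; u[33] = 10; u[34] = 14; u[35] = 7; u[36] = 4; u[37] = 11.
The sequence repeats with period 36.
So u[891] = u[0 + ((891-0) mod 36)] = u[27] = 1.

1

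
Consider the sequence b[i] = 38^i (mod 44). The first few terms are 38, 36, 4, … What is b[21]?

16

Computing terms: b[1] = 38, b[2] = 36, b[3] = 4, b[4] = 20, b[5] = 12, b[6] = 16, b[7] = 36.
Since b[7] = b[2] = 36, the sequence is eventually periodic: after a pre-period of length 1 it cycles with period 5.
For i ≥ 2, b[i] depends only on (i - 2) mod 5. (21 - 2) mod 5 = 4, so b[21] = b[6] = 16.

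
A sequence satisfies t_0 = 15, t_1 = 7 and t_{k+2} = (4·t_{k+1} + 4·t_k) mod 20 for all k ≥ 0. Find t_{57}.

0

Listing terms: t_0 = 15; t_1 = 7; t_2 = 8; t_3 = 0; t_4 = 12; t_5 = 8; t_6 = 0.
Since (t_5, t_6) = (t_2, t_3) = (8, 0) (two consecutive terms determine the rest), the sequence is eventually periodic: after a pre-period of length 2 it cycles with period 3.
For k ≥ 2, t_k depends only on (k - 2) mod 3. (57 - 2) mod 3 = 1, so t_{57} = t_3 = 0.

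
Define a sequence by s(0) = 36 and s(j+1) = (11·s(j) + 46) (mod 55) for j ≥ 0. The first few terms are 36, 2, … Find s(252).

s(0) = 36; s(1) = 2; s(2) = 13; s(3) = 24; s(4) = 35; s(5) = 46; s(6) = 2.
Since s(6) = s(1) = 2, the sequence is eventually periodic: after a pre-period of length 1 it cycles with period 5.
For j ≥ 1, s(j) depends only on (j - 1) mod 5. (252 - 1) mod 5 = 1, so s(252) = s(2) = 13.

13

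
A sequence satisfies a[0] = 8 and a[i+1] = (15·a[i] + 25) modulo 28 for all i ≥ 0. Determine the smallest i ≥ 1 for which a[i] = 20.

Computing terms: a[0] = 8; a[1] = 5; a[2] = 16; a[3] = 13; a[4] = 24; a[5] = 21; a[6] = 4; a[7] = 1; a[8] = 12; a[9] = 9; a[10] = 20; a[11] = 17; a[12] = 0; a[13] = 25; a[14] = 8.
The sequence repeats with period 14.
The value 20 first appears (with i ≥ 1) at a[10].

10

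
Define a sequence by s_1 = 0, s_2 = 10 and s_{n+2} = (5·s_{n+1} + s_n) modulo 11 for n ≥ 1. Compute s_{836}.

s_1 = 0, s_2 = 10, s_3 = 6, s_4 = 7, s_5 = 8, s_6 = 3, s_7 = 1, s_8 = 8, s_9 = 8, s_{10} = 4, s_{11} = 6, s_{12} = 1, s_{13} = 0, s_{14} = 1, s_{15} = 5, s_{16} = 4, s_{17} = 3, s_{18} = 8, s_{19} = 10, s_{20} = 3, s_{21} = 3, s_{22} = 7, s_{23} = 5, s_{24} = 10, s_{25} = 0, s_{26} = 10.
Since (s_{25}, s_{26}) = (s_1, s_2) = (0, 10) (two consecutive terms determine the rest), the sequence is periodic with period 24.
(836 - 1) mod 24 = 19, so s_{836} = s_{20} = 3.

3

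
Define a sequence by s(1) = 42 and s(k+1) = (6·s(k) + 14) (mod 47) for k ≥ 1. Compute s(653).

29

Computing terms: s(1) = 42; s(2) = 31; s(3) = 12; s(4) = 39; s(5) = 13; s(6) = 45; s(7) = 2; s(8) = 26; s(9) = 29; s(10) = 0; s(11) = 14; s(12) = 4; s(13) = 38; s(14) = 7; s(15) = 9; s(16) = 21; s(17) = 46; s(18) = 8; s(19) = 15; s(20) = 10; s(21) = 27; s(22) = 35; s(23) = 36; s(24) = 42.
Since s(24) = s(1) = 42, the sequence is periodic with period 23.
(653 - 1) mod 23 = 8, so s(653) = s(9) = 29.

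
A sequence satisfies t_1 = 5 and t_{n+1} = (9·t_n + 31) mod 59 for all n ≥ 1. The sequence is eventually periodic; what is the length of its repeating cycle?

Computing terms: t_1 = 5, t_2 = 17, t_3 = 7, t_4 = 35, t_5 = 51, t_6 = 18, t_7 = 16, t_8 = 57, t_9 = 13, t_{10} = 30, t_{11} = 6, t_{12} = 26, t_{13} = 29, t_{14} = 56, t_{15} = 4, t_{16} = 8, t_{17} = 44, t_{18} = 14, t_{19} = 39, t_{20} = 28, t_{21} = 47, t_{22} = 41, t_{23} = 46, t_{24} = 32, t_{25} = 24, t_{26} = 11, t_{27} = 12, t_{28} = 21, t_{29} = 43, t_{30} = 5.
The sequence repeats with period 29.

29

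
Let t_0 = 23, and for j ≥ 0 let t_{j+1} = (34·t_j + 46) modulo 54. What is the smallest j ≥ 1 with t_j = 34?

Computing terms: t_0 = 23, t_1 = 18, t_2 = 10, t_3 = 8, t_4 = 48, t_5 = 4, t_6 = 20, t_7 = 24, t_8 = 52, t_9 = 32, t_{10} = 0, t_{11} = 46, t_{12} = 44, t_{13} = 30, t_{14} = 40, t_{15} = 2, t_{16} = 6, t_{17} = 34, t_{18} = 14, t_{19} = 36, t_{20} = 28, t_{21} = 26, t_{22} = 12, t_{23} = 22, t_{24} = 38, t_{25} = 42, t_{26} = 16, t_{27} = 50, t_{28} = 18.
Since t_{28} = t_1 = 18, the sequence is eventually periodic: after a pre-period of length 1 it cycles with period 27.
The value 34 first appears (with j ≥ 1) at t_{17}.

17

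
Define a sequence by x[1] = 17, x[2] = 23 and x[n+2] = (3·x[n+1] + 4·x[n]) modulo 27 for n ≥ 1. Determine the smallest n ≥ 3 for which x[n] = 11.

Listing terms: x[1] = 17, x[2] = 23, x[3] = 2, x[4] = 17, x[5] = 5, x[6] = 2, x[7] = 26, x[8] = 5, x[9] = 11, x[10] = 26, x[11] = 14, x[12] = 11, x[13] = 8, x[14] = 14, x[15] = 20, x[16] = 8, x[17] = 23, x[18] = 20, x[19] = 17, x[20] = 23.
The sequence repeats with period 18.
The value 11 first appears (with n ≥ 3) at x[9].

9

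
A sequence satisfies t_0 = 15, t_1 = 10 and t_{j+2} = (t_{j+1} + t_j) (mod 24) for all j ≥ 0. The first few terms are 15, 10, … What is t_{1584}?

15

t_0 = 15; t_1 = 10; t_2 = 1; t_3 = 11; t_4 = 12; t_5 = 23; t_6 = 11; t_7 = 10; t_8 = 21; t_9 = 7; t_{10} = 4; t_{11} = 11; t_{12} = 15; t_{13} = 2; t_{14} = 17; t_{15} = 19; t_{16} = 12; t_{17} = 7; t_{18} = 19; t_{19} = 2; t_{20} = 21; t_{21} = 23; t_{22} = 20; t_{23} = 19; t_{24} = 15; t_{25} = 10.
The sequence repeats with period 24.
So t_{1584} = t_{0 + ((1584-0) mod 24)} = t_0 = 15.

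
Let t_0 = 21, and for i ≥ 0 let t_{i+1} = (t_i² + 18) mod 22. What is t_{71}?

5

We have t_0 = 21, t_1 = 19, t_2 = 5, t_3 = 21.
The sequence repeats with period 3.
So t_{71} = t_{0 + ((71-0) mod 3)} = t_2 = 5.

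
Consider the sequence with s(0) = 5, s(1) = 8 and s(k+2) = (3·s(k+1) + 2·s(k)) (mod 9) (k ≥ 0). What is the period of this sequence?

12

We have s(0) = 5; s(1) = 8; s(2) = 7; s(3) = 1; s(4) = 8; s(5) = 8; s(6) = 4; s(7) = 1; s(8) = 2; s(9) = 8; s(10) = 1; s(11) = 1; s(12) = 5; s(13) = 8.
The sequence repeats with period 12.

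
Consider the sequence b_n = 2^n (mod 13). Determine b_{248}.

We have b_0 = 1,  b_1 = 2,  b_2 = 4,  b_3 = 8,  b_4 = 3,  b_5 = 6,  b_6 = 12,  b_7 = 11,  b_8 = 9,  b_9 = 5,  b_{10} = 10,  b_{11} = 7,  b_{12} = 1.
The sequence repeats with period 12.
(248 - 0) mod 12 = 8, so b_{248} = b_8 = 9.

9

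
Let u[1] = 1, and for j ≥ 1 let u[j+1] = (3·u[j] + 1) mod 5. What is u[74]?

4

We have u[1] = 1, u[2] = 4, u[3] = 3, u[4] = 0, u[5] = 1.
Since u[5] = u[1] = 1, the sequence is periodic with period 4.
(74 - 1) mod 4 = 1, so u[74] = u[2] = 4.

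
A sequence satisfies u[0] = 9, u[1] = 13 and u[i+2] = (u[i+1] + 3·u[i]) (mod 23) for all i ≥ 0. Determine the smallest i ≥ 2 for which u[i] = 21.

Listing terms: u[0] = 9,  u[1] = 13,  u[2] = 17,  u[3] = 10,  u[4] = 15,  u[5] = 22,  u[6] = 21,  u[7] = 18,  u[8] = 12,  u[9] = 20,  u[10] = 10,  u[11] = 1,  u[12] = 8,  u[13] = 11,  u[14] = 12,  u[15] = 22,  u[16] = 12,  u[17] = 9,  u[18] = 22,  u[19] = 3,  u[20] = 0,  u[21] = 9,  u[22] = 9,  u[23] = 13.
The sequence repeats with period 22.
The value 21 first appears (with i ≥ 2) at u[6].

6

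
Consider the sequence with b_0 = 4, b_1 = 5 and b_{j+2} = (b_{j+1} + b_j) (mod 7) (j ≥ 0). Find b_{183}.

Computing terms: b_0 = 4, b_1 = 5, b_2 = 2, b_3 = 0, b_4 = 2, b_5 = 2, b_6 = 4, b_7 = 6, b_8 = 3, b_9 = 2, b_{10} = 5, b_{11} = 0, b_{12} = 5, b_{13} = 5, b_{14} = 3, b_{15} = 1, b_{16} = 4, b_{17} = 5.
The sequence repeats with period 16.
So b_{183} = b_{0 + ((183-0) mod 16)} = b_7 = 6.

6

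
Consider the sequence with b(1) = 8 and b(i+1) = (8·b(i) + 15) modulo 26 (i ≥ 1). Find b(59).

Computing terms: b(1) = 8; b(2) = 1; b(3) = 23; b(4) = 17; b(5) = 21; b(6) = 1.
Since b(6) = b(2) = 1, the sequence is eventually periodic: after a pre-period of length 1 it cycles with period 4.
For i ≥ 2, b(i) depends only on (i - 2) mod 4. (59 - 2) mod 4 = 1, so b(59) = b(3) = 23.

23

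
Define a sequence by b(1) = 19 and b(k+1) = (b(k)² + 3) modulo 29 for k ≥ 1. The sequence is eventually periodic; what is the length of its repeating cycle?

5

b(1) = 19,  b(2) = 16,  b(3) = 27,  b(4) = 7,  b(5) = 23,  b(6) = 10,  b(7) = 16.
Since b(7) = b(2) = 16, the sequence is eventually periodic: after a pre-period of length 1 it cycles with period 5.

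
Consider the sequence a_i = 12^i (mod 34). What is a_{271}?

a_1 = 12,  a_2 = 8,  a_3 = 28,  a_4 = 30,  a_5 = 20,  a_6 = 2,  a_7 = 24,  a_8 = 16,  a_9 = 22,  a_{10} = 26,  a_{11} = 6,  a_{12} = 4,  a_{13} = 14,  a_{14} = 32,  a_{15} = 10,  a_{16} = 18,  a_{17} = 12.
The sequence repeats with period 16.
(271 - 1) mod 16 = 14, so a_{271} = a_{15} = 10.

10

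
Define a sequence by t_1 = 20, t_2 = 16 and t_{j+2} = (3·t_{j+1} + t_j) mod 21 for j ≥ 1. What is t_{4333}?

14

Listing terms: t_1 = 20; t_2 = 16; t_3 = 5; t_4 = 10; t_5 = 14; t_6 = 10; t_7 = 2; t_8 = 16; t_9 = 8; t_{10} = 19; t_{11} = 2; t_{12} = 4; t_{13} = 14; t_{14} = 4; t_{15} = 5; t_{16} = 19; t_{17} = 20; t_{18} = 16.
Since (t_{17}, t_{18}) = (t_1, t_2) = (20, 16) (two consecutive terms determine the rest), the sequence is periodic with period 16.
So t_{4333} = t_{1 + ((4333-1) mod 16)} = t_{13} = 14.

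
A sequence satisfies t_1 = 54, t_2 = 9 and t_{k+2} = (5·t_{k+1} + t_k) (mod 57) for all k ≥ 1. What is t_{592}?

51

Listing terms: t_1 = 54, t_2 = 9, t_3 = 42, t_4 = 48, t_5 = 54, t_6 = 33, t_7 = 48, t_8 = 45, t_9 = 45, t_{10} = 42, t_{11} = 27, t_{12} = 6, t_{13} = 0, t_{14} = 6, t_{15} = 30, t_{16} = 42, t_{17} = 12, t_{18} = 45, t_{19} = 9, t_{20} = 33, t_{21} = 3, t_{22} = 48, t_{23} = 15, t_{24} = 9, t_{25} = 3, t_{26} = 24, t_{27} = 9, t_{28} = 12, t_{29} = 12, t_{30} = 15, t_{31} = 30, t_{32} = 51, t_{33} = 0, t_{34} = 51, t_{35} = 27, t_{36} = 15, t_{37} = 45, t_{38} = 12, t_{39} = 48, t_{40} = 24, t_{41} = 54, t_{42} = 9.
Since (t_{41}, t_{42}) = (t_1, t_2) = (54, 9) (two consecutive terms determine the rest), the sequence is periodic with period 40.
So t_{592} = t_{1 + ((592-1) mod 40)} = t_{32} = 51.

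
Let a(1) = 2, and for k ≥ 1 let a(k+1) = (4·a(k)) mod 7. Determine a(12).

Listing terms: a(1) = 2,  a(2) = 1,  a(3) = 4,  a(4) = 2.
The sequence repeats with period 3.
(12 - 1) mod 3 = 2, so a(12) = a(3) = 4.

4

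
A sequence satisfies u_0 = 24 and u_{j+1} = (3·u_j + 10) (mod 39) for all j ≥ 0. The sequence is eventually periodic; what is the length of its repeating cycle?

3

Listing terms: u_0 = 24,  u_1 = 4,  u_2 = 22,  u_3 = 37,  u_4 = 4.
Since u_4 = u_1 = 4, the sequence is eventually periodic: after a pre-period of length 1 it cycles with period 3.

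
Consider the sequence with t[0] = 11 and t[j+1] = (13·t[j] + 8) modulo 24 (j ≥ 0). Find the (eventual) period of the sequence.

6

Computing terms: t[0] = 11; t[1] = 7; t[2] = 3; t[3] = 23; t[4] = 19; t[5] = 15; t[6] = 11.
The sequence repeats with period 6.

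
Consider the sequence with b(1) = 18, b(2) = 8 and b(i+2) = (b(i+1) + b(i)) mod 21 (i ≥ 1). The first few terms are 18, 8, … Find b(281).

3

Listing terms: b(1) = 18, b(2) = 8, b(3) = 5, b(4) = 13, b(5) = 18, b(6) = 10, b(7) = 7, b(8) = 17, b(9) = 3, b(10) = 20, b(11) = 2, b(12) = 1, b(13) = 3, b(14) = 4, b(15) = 7, b(16) = 11, b(17) = 18, b(18) = 8.
The sequence repeats with period 16.
So b(281) = b(1 + ((281-1) mod 16)) = b(9) = 3.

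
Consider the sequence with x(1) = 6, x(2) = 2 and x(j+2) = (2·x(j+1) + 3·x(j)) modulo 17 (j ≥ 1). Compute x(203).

Listing terms: x(1) = 6; x(2) = 2; x(3) = 5; x(4) = 16; x(5) = 13; x(6) = 6; x(7) = 0; x(8) = 1; x(9) = 2; x(10) = 7; x(11) = 3; x(12) = 10; x(13) = 12; x(14) = 3; x(15) = 8; x(16) = 8; x(17) = 6; x(18) = 2.
The sequence repeats with period 16.
So x(203) = x(1 + ((203-1) mod 16)) = x(11) = 3.

3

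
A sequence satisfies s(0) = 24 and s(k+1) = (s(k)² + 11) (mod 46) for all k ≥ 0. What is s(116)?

40

Computing terms: s(0) = 24; s(1) = 35; s(2) = 40; s(3) = 1; s(4) = 12; s(5) = 17; s(6) = 24.
Since s(6) = s(0) = 24, the sequence is periodic with period 6.
So s(116) = s(0 + ((116-0) mod 6)) = s(2) = 40.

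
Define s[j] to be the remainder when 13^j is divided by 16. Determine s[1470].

9

Listing terms: s[1] = 13,  s[2] = 9,  s[3] = 5,  s[4] = 1,  s[5] = 13.
The sequence repeats with period 4.
So s[1470] = s[1 + ((1470-1) mod 4)] = s[2] = 9.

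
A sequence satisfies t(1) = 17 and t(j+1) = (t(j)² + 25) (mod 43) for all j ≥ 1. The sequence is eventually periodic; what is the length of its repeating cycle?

6

Listing terms: t(1) = 17,  t(2) = 13,  t(3) = 22,  t(4) = 36,  t(5) = 31,  t(6) = 40,  t(7) = 34,  t(8) = 20,  t(9) = 38,  t(10) = 7,  t(11) = 31.
Since t(11) = t(5) = 31, the sequence is eventually periodic: after a pre-period of length 4 it cycles with period 6.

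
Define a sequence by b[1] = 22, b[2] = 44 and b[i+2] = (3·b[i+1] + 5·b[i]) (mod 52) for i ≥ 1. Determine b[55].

38

We have b[1] = 22,  b[2] = 44,  b[3] = 34,  b[4] = 10,  b[5] = 44,  b[6] = 26,  b[7] = 38,  b[8] = 36,  b[9] = 38,  b[10] = 34,  b[11] = 32,  b[12] = 6,  b[13] = 22,  b[14] = 44.
The sequence repeats with period 12.
So b[55] = b[1 + ((55-1) mod 12)] = b[7] = 38.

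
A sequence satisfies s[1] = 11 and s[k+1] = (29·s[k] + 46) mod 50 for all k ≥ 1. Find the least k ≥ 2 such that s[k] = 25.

6

We have s[1] = 11,  s[2] = 15,  s[3] = 31,  s[4] = 45,  s[5] = 1,  s[6] = 25,  s[7] = 21,  s[8] = 5,  s[9] = 41,  s[10] = 35,  s[11] = 11.
Since s[11] = s[1] = 11, the sequence is periodic with period 10.
The value 25 first appears (with k ≥ 2) at s[6].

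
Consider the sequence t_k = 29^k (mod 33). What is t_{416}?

t_0 = 1; t_1 = 29; t_2 = 16; t_3 = 2; t_4 = 25; t_5 = 32; t_6 = 4; t_7 = 17; t_8 = 31; t_9 = 8; t_{10} = 1.
The sequence repeats with period 10.
So t_{416} = t_{0 + ((416-0) mod 10)} = t_6 = 4.

4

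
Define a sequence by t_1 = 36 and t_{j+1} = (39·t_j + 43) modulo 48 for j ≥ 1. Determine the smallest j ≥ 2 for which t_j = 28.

Computing terms: t_1 = 36, t_2 = 7, t_3 = 28, t_4 = 31, t_5 = 4, t_6 = 7.
Since t_6 = t_2 = 7, the sequence is eventually periodic: after a pre-period of length 1 it cycles with period 4.
The value 28 first appears (with j ≥ 2) at t_3.

3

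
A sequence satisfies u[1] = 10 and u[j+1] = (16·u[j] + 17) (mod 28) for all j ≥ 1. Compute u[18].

21

Listing terms: u[1] = 10,  u[2] = 9,  u[3] = 21,  u[4] = 17,  u[5] = 9.
Since u[5] = u[2] = 9, the sequence is eventually periodic: after a pre-period of length 1 it cycles with period 3.
For j ≥ 2, u[j] depends only on (j - 2) mod 3. (18 - 2) mod 3 = 1, so u[18] = u[3] = 21.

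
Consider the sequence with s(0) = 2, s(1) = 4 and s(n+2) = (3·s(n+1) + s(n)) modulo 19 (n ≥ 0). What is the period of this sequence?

Listing terms: s(0) = 2,  s(1) = 4,  s(2) = 14,  s(3) = 8,  s(4) = 0,  s(5) = 8,  s(6) = 5,  s(7) = 4,  s(8) = 17,  s(9) = 17,  s(10) = 11,  s(11) = 12,  s(12) = 9,  s(13) = 1,  s(14) = 12,  s(15) = 18,  s(16) = 9,  s(17) = 7,  s(18) = 11,  s(19) = 2,  s(20) = 17,  s(21) = 15,  s(22) = 5,  s(23) = 11,  s(24) = 0,  s(25) = 11,  s(26) = 14,  s(27) = 15,  s(28) = 2,  s(29) = 2,  s(30) = 8,  s(31) = 7,  s(32) = 10,  s(33) = 18,  s(34) = 7,  s(35) = 1,  s(36) = 10,  s(37) = 12,  s(38) = 8,  s(39) = 17,  s(40) = 2,  s(41) = 4.
Since (s(40), s(41)) = (s(0), s(1)) = (2, 4) (two consecutive terms determine the rest), the sequence is periodic with period 40.

40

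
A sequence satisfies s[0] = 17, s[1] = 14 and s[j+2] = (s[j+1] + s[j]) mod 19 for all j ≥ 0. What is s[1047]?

7

Computing terms: s[0] = 17; s[1] = 14; s[2] = 12; s[3] = 7; s[4] = 0; s[5] = 7; s[6] = 7; s[7] = 14; s[8] = 2; s[9] = 16; s[10] = 18; s[11] = 15; s[12] = 14; s[13] = 10; s[14] = 5; s[15] = 15; s[16] = 1; s[17] = 16; s[18] = 17; s[19] = 14.
The sequence repeats with period 18.
(1047 - 0) mod 18 = 3, so s[1047] = s[3] = 7.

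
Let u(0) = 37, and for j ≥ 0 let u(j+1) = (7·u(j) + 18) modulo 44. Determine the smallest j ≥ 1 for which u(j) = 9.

9

u(0) = 37; u(1) = 13; u(2) = 21; u(3) = 33; u(4) = 29; u(5) = 1; u(6) = 25; u(7) = 17; u(8) = 5; u(9) = 9; u(10) = 37.
The sequence repeats with period 10.
The value 9 first appears (with j ≥ 1) at u(9).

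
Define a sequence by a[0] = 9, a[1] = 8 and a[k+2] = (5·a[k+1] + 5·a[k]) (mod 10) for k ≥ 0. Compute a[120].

Listing terms: a[0] = 9,  a[1] = 8,  a[2] = 5,  a[3] = 5,  a[4] = 0,  a[5] = 5,  a[6] = 5.
Since (a[5], a[6]) = (a[2], a[3]) = (5, 5) (two consecutive terms determine the rest), the sequence is eventually periodic: after a pre-period of length 2 it cycles with period 3.
For k ≥ 2, a[k] depends only on (k - 2) mod 3. (120 - 2) mod 3 = 1, so a[120] = a[3] = 5.

5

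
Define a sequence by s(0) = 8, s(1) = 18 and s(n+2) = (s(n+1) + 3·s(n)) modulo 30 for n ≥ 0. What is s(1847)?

0

s(0) = 8; s(1) = 18; s(2) = 12; s(3) = 6; s(4) = 12; s(5) = 0; s(6) = 6; s(7) = 6; s(8) = 24; s(9) = 12; s(10) = 24; s(11) = 0; s(12) = 12; s(13) = 12; s(14) = 18; s(15) = 24; s(16) = 18; s(17) = 0; s(18) = 24; s(19) = 24; s(20) = 6; s(21) = 18; s(22) = 6; s(23) = 0; s(24) = 18; s(25) = 18; s(26) = 12.
Since (s(25), s(26)) = (s(1), s(2)) = (18, 12) (two consecutive terms determine the rest), the sequence is eventually periodic: after a pre-period of length 1 it cycles with period 24.
For n ≥ 1, s(n) depends only on (n - 1) mod 24. (1847 - 1) mod 24 = 22, so s(1847) = s(23) = 0.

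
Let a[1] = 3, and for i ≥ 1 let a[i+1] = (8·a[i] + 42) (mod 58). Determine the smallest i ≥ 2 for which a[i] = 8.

We have a[1] = 3; a[2] = 8; a[3] = 48; a[4] = 20; a[5] = 28; a[6] = 34; a[7] = 24; a[8] = 2; a[9] = 0; a[10] = 42; a[11] = 30; a[12] = 50; a[13] = 36; a[14] = 40; a[15] = 14; a[16] = 38; a[17] = 56; a[18] = 26; a[19] = 18; a[20] = 12; a[21] = 22; a[22] = 44; a[23] = 46; a[24] = 4; a[25] = 16; a[26] = 54; a[27] = 10; a[28] = 6; a[29] = 32; a[30] = 8.
Since a[30] = a[2] = 8, the sequence is eventually periodic: after a pre-period of length 1 it cycles with period 28.
The value 8 first appears (with i ≥ 2) at a[2].

2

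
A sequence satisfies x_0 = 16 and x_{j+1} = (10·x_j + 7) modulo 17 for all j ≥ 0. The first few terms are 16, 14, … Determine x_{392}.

Listing terms: x_0 = 16,  x_1 = 14,  x_2 = 11,  x_3 = 15,  x_4 = 4,  x_5 = 13,  x_6 = 1,  x_7 = 0,  x_8 = 7,  x_9 = 9,  x_{10} = 12,  x_{11} = 8,  x_{12} = 2,  x_{13} = 10,  x_{14} = 5,  x_{15} = 6,  x_{16} = 16.
Since x_{16} = x_0 = 16, the sequence is periodic with period 16.
(392 - 0) mod 16 = 8, so x_{392} = x_8 = 7.

7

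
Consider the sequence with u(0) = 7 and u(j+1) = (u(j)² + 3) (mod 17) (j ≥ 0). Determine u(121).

1

We have u(0) = 7, u(1) = 1, u(2) = 4, u(3) = 2, u(4) = 7.
Since u(4) = u(0) = 7, the sequence is periodic with period 4.
(121 - 0) mod 4 = 1, so u(121) = u(1) = 1.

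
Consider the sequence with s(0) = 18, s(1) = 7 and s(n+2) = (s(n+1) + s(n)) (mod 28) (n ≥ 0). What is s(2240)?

Computing terms: s(0) = 18, s(1) = 7, s(2) = 25, s(3) = 4, s(4) = 1, s(5) = 5, s(6) = 6, s(7) = 11, s(8) = 17, s(9) = 0, s(10) = 17, s(11) = 17, s(12) = 6, s(13) = 23, s(14) = 1, s(15) = 24, s(16) = 25, s(17) = 21, s(18) = 18, s(19) = 11, s(20) = 1, s(21) = 12, s(22) = 13, s(23) = 25, s(24) = 10, s(25) = 7, s(26) = 17, s(27) = 24, s(28) = 13, s(29) = 9, s(30) = 22, s(31) = 3, s(32) = 25, s(33) = 0, s(34) = 25, s(35) = 25, s(36) = 22, s(37) = 19, s(38) = 13, s(39) = 4, s(40) = 17, s(41) = 21, s(42) = 10, s(43) = 3, s(44) = 13, s(45) = 16, s(46) = 1, s(47) = 17, s(48) = 18, s(49) = 7.
The sequence repeats with period 48.
(2240 - 0) mod 48 = 32, so s(2240) = s(32) = 25.

25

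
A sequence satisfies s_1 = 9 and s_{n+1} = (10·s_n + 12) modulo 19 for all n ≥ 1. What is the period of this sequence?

Listing terms: s_1 = 9, s_2 = 7, s_3 = 6, s_4 = 15, s_5 = 10, s_6 = 17, s_7 = 11, s_8 = 8, s_9 = 16, s_{10} = 1, s_{11} = 3, s_{12} = 4, s_{13} = 14, s_{14} = 0, s_{15} = 12, s_{16} = 18, s_{17} = 2, s_{18} = 13, s_{19} = 9.
Since s_{19} = s_1 = 9, the sequence is periodic with period 18.

18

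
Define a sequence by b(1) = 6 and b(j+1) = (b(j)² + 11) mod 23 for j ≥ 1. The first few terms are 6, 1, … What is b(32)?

We have b(1) = 6; b(2) = 1; b(3) = 12; b(4) = 17; b(5) = 1.
Since b(5) = b(2) = 1, the sequence is eventually periodic: after a pre-period of length 1 it cycles with period 3.
For j ≥ 2, b(j) depends only on (j - 2) mod 3. (32 - 2) mod 3 = 0, so b(32) = b(2) = 1.

1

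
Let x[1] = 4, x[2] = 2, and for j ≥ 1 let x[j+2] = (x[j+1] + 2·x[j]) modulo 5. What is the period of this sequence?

We have x[1] = 4,  x[2] = 2,  x[3] = 0,  x[4] = 4,  x[5] = 4,  x[6] = 2.
The sequence repeats with period 4.

4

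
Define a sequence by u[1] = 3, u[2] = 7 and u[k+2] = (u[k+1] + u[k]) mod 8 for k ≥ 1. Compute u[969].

2

Listing terms: u[1] = 3, u[2] = 7, u[3] = 2, u[4] = 1, u[5] = 3, u[6] = 4, u[7] = 7, u[8] = 3, u[9] = 2, u[10] = 5, u[11] = 7, u[12] = 4, u[13] = 3, u[14] = 7.
Since (u[13], u[14]) = (u[1], u[2]) = (3, 7) (two consecutive terms determine the rest), the sequence is periodic with period 12.
(969 - 1) mod 12 = 8, so u[969] = u[9] = 2.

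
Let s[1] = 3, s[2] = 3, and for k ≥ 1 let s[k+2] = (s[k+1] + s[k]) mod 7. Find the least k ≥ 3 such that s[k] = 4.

Computing terms: s[1] = 3; s[2] = 3; s[3] = 6; s[4] = 2; s[5] = 1; s[6] = 3; s[7] = 4; s[8] = 0; s[9] = 4; s[10] = 4; s[11] = 1; s[12] = 5; s[13] = 6; s[14] = 4; s[15] = 3; s[16] = 0; s[17] = 3; s[18] = 3.
Since (s[17], s[18]) = (s[1], s[2]) = (3, 3) (two consecutive terms determine the rest), the sequence is periodic with period 16.
The value 4 first appears (with k ≥ 3) at s[7].

7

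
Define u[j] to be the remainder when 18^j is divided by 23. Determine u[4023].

Computing terms: u[1] = 18, u[2] = 2, u[3] = 13, u[4] = 4, u[5] = 3, u[6] = 8, u[7] = 6, u[8] = 16, u[9] = 12, u[10] = 9, u[11] = 1, u[12] = 18.
The sequence repeats with period 11.
So u[4023] = u[1 + ((4023-1) mod 11)] = u[8] = 16.

16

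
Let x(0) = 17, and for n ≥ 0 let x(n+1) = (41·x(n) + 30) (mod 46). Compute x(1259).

41

Listing terms: x(0) = 17, x(1) = 37, x(2) = 29, x(3) = 23, x(4) = 7, x(5) = 41, x(6) = 9, x(7) = 31, x(8) = 13, x(9) = 11, x(10) = 21, x(11) = 17.
Since x(11) = x(0) = 17, the sequence is periodic with period 11.
So x(1259) = x(0 + ((1259-0) mod 11)) = x(5) = 41.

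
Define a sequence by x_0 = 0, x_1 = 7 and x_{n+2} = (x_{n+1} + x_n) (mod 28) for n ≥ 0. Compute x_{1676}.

7

We have x_0 = 0, x_1 = 7, x_2 = 7, x_3 = 14, x_4 = 21, x_5 = 7, x_6 = 0, x_7 = 7.
The sequence repeats with period 6.
(1676 - 0) mod 6 = 2, so x_{1676} = x_2 = 7.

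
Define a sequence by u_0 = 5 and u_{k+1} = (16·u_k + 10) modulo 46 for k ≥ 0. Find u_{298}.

Computing terms: u_0 = 5; u_1 = 44; u_2 = 24; u_3 = 26; u_4 = 12; u_5 = 18; u_6 = 22; u_7 = 40; u_8 = 6; u_9 = 14; u_{10} = 4; u_{11} = 28; u_{12} = 44.
Since u_{12} = u_1 = 44, the sequence is eventually periodic: after a pre-period of length 1 it cycles with period 11.
For k ≥ 1, u_k depends only on (k - 1) mod 11. (298 - 1) mod 11 = 0, so u_{298} = u_1 = 44.

44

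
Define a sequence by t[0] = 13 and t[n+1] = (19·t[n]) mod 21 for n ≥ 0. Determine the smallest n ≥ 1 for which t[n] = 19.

Listing terms: t[0] = 13, t[1] = 16, t[2] = 10, t[3] = 1, t[4] = 19, t[5] = 4, t[6] = 13.
Since t[6] = t[0] = 13, the sequence is periodic with period 6.
The value 19 first appears (with n ≥ 1) at t[4].

4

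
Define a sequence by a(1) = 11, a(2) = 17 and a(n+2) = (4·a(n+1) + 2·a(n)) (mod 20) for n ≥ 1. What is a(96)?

a(1) = 11, a(2) = 17, a(3) = 10, a(4) = 14, a(5) = 16, a(6) = 12, a(7) = 0, a(8) = 4, a(9) = 16, a(10) = 12.
Since (a(9), a(10)) = (a(5), a(6)) = (16, 12) (two consecutive terms determine the rest), the sequence is eventually periodic: after a pre-period of length 4 it cycles with period 4.
For n ≥ 5, a(n) depends only on (n - 5) mod 4. (96 - 5) mod 4 = 3, so a(96) = a(8) = 4.

4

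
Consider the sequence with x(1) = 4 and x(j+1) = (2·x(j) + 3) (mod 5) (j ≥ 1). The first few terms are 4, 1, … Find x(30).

x(1) = 4; x(2) = 1; x(3) = 0; x(4) = 3; x(5) = 4.
Since x(5) = x(1) = 4, the sequence is periodic with period 4.
So x(30) = x(1 + ((30-1) mod 4)) = x(2) = 1.

1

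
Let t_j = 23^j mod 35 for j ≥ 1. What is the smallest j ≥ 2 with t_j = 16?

4

t_1 = 23,  t_2 = 4,  t_3 = 22,  t_4 = 16,  t_5 = 18,  t_6 = 29,  t_7 = 2,  t_8 = 11,  t_9 = 8,  t_{10} = 9,  t_{11} = 32,  t_{12} = 1,  t_{13} = 23.
The sequence repeats with period 12.
The value 16 first appears (with j ≥ 2) at t_4.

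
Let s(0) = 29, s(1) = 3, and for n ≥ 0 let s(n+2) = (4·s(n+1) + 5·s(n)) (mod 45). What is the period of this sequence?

18

Computing terms: s(0) = 29; s(1) = 3; s(2) = 22; s(3) = 13; s(4) = 27; s(5) = 38; s(6) = 17; s(7) = 33; s(8) = 37; s(9) = 43; s(10) = 42; s(11) = 23; s(12) = 32; s(13) = 18; s(14) = 7; s(15) = 28; s(16) = 12; s(17) = 8; s(18) = 2; s(19) = 3; s(20) = 22.
Since (s(19), s(20)) = (s(1), s(2)) = (3, 22) (two consecutive terms determine the rest), the sequence is eventually periodic: after a pre-period of length 1 it cycles with period 18.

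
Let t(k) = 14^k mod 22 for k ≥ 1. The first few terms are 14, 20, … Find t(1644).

Computing terms: t(1) = 14, t(2) = 20, t(3) = 16, t(4) = 4, t(5) = 12, t(6) = 14.
Since t(6) = t(1) = 14, the sequence is periodic with period 5.
(1644 - 1) mod 5 = 3, so t(1644) = t(4) = 4.

4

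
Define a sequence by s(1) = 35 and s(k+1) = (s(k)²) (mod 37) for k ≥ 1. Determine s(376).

Listing terms: s(1) = 35; s(2) = 4; s(3) = 16; s(4) = 34; s(5) = 9; s(6) = 7; s(7) = 12; s(8) = 33; s(9) = 16.
Since s(9) = s(3) = 16, the sequence is eventually periodic: after a pre-period of length 2 it cycles with period 6.
For k ≥ 3, s(k) depends only on (k - 3) mod 6. (376 - 3) mod 6 = 1, so s(376) = s(4) = 34.

34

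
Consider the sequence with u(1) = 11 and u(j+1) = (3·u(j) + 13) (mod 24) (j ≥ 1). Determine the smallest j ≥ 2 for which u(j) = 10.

Listing terms: u(1) = 11; u(2) = 22; u(3) = 7; u(4) = 10; u(5) = 19; u(6) = 22.
Since u(6) = u(2) = 22, the sequence is eventually periodic: after a pre-period of length 1 it cycles with period 4.
The value 10 first appears (with j ≥ 2) at u(4).

4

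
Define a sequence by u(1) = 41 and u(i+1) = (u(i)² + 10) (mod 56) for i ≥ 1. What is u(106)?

u(1) = 41,  u(2) = 11,  u(3) = 19,  u(4) = 35,  u(5) = 3,  u(6) = 19.
Since u(6) = u(3) = 19, the sequence is eventually periodic: after a pre-period of length 2 it cycles with period 3.
For i ≥ 3, u(i) depends only on (i - 3) mod 3. (106 - 3) mod 3 = 1, so u(106) = u(4) = 35.

35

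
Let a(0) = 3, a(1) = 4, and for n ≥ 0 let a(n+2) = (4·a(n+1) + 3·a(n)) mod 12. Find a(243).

We have a(0) = 3,  a(1) = 4,  a(2) = 1,  a(3) = 4,  a(4) = 7,  a(5) = 4,  a(6) = 1.
Since (a(5), a(6)) = (a(1), a(2)) = (4, 1) (two consecutive terms determine the rest), the sequence is eventually periodic: after a pre-period of length 1 it cycles with period 4.
For n ≥ 1, a(n) depends only on (n - 1) mod 4. (243 - 1) mod 4 = 2, so a(243) = a(3) = 4.

4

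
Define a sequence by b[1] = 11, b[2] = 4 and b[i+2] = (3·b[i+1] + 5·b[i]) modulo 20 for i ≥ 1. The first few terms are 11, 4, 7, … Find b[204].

11

Listing terms: b[1] = 11; b[2] = 4; b[3] = 7; b[4] = 1; b[5] = 18; b[6] = 19; b[7] = 7; b[8] = 16; b[9] = 3; b[10] = 9; b[11] = 2; b[12] = 11; b[13] = 3; b[14] = 4; b[15] = 7.
Since (b[14], b[15]) = (b[2], b[3]) = (4, 7) (two consecutive terms determine the rest), the sequence is eventually periodic: after a pre-period of length 1 it cycles with period 12.
For i ≥ 2, b[i] depends only on (i - 2) mod 12. (204 - 2) mod 12 = 10, so b[204] = b[12] = 11.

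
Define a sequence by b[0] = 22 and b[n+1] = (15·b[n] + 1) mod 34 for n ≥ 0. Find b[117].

21

Computing terms: b[0] = 22,  b[1] = 25,  b[2] = 2,  b[3] = 31,  b[4] = 24,  b[5] = 21,  b[6] = 10,  b[7] = 15,  b[8] = 22.
Since b[8] = b[0] = 22, the sequence is periodic with period 8.
(117 - 0) mod 8 = 5, so b[117] = b[5] = 21.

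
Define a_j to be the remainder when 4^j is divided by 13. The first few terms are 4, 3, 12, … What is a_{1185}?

12

We have a_1 = 4; a_2 = 3; a_3 = 12; a_4 = 9; a_5 = 10; a_6 = 1; a_7 = 4.
The sequence repeats with period 6.
(1185 - 1) mod 6 = 2, so a_{1185} = a_3 = 12.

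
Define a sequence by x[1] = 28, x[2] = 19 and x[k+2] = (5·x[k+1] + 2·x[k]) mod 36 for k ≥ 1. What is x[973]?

19

Listing terms: x[1] = 28, x[2] = 19, x[3] = 7, x[4] = 1, x[5] = 19, x[6] = 25, x[7] = 19, x[8] = 1, x[9] = 7, x[10] = 1.
Since (x[9], x[10]) = (x[3], x[4]) = (7, 1) (two consecutive terms determine the rest), the sequence is eventually periodic: after a pre-period of length 2 it cycles with period 6.
For k ≥ 3, x[k] depends only on (k - 3) mod 6. (973 - 3) mod 6 = 4, so x[973] = x[7] = 19.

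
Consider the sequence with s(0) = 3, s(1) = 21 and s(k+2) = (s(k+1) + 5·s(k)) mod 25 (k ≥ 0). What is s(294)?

Computing terms: s(0) = 3,  s(1) = 21,  s(2) = 11,  s(3) = 16,  s(4) = 21,  s(5) = 1,  s(6) = 6,  s(7) = 11,  s(8) = 16.
Since (s(7), s(8)) = (s(2), s(3)) = (11, 16) (two consecutive terms determine the rest), the sequence is eventually periodic: after a pre-period of length 2 it cycles with period 5.
For k ≥ 2, s(k) depends only on (k - 2) mod 5. (294 - 2) mod 5 = 2, so s(294) = s(4) = 21.

21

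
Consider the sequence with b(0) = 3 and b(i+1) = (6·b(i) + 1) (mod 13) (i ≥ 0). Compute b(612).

3

b(0) = 3, b(1) = 6, b(2) = 11, b(3) = 2, b(4) = 0, b(5) = 1, b(6) = 7, b(7) = 4, b(8) = 12, b(9) = 8, b(10) = 10, b(11) = 9, b(12) = 3.
Since b(12) = b(0) = 3, the sequence is periodic with period 12.
(612 - 0) mod 12 = 0, so b(612) = b(0) = 3.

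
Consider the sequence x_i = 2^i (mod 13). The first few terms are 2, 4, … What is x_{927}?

8

We have x_1 = 2,  x_2 = 4,  x_3 = 8,  x_4 = 3,  x_5 = 6,  x_6 = 12,  x_7 = 11,  x_8 = 9,  x_9 = 5,  x_{10} = 10,  x_{11} = 7,  x_{12} = 1,  x_{13} = 2.
Since x_{13} = x_1 = 2, the sequence is periodic with period 12.
So x_{927} = x_{1 + ((927-1) mod 12)} = x_3 = 8.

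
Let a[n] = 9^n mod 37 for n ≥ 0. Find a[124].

Listing terms: a[0] = 1; a[1] = 9; a[2] = 7; a[3] = 26; a[4] = 12; a[5] = 34; a[6] = 10; a[7] = 16; a[8] = 33; a[9] = 1.
Since a[9] = a[0] = 1, the sequence is periodic with period 9.
(124 - 0) mod 9 = 7, so a[124] = a[7] = 16.

16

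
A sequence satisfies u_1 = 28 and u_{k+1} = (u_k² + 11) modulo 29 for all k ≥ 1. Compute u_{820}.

15

Computing terms: u_1 = 28,  u_2 = 12,  u_3 = 10,  u_4 = 24,  u_5 = 7,  u_6 = 2,  u_7 = 15,  u_8 = 4,  u_9 = 27,  u_{10} = 15.
Since u_{10} = u_7 = 15, the sequence is eventually periodic: after a pre-period of length 6 it cycles with period 3.
For k ≥ 7, u_k depends only on (k - 7) mod 3. (820 - 7) mod 3 = 0, so u_{820} = u_7 = 15.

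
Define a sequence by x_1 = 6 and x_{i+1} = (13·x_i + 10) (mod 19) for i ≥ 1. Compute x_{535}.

9

Listing terms: x_1 = 6,  x_2 = 12,  x_3 = 14,  x_4 = 2,  x_5 = 17,  x_6 = 3,  x_7 = 11,  x_8 = 1,  x_9 = 4,  x_{10} = 5,  x_{11} = 18,  x_{12} = 16,  x_{13} = 9,  x_{14} = 13,  x_{15} = 8,  x_{16} = 0,  x_{17} = 10,  x_{18} = 7,  x_{19} = 6.
The sequence repeats with period 18.
(535 - 1) mod 18 = 12, so x_{535} = x_{13} = 9.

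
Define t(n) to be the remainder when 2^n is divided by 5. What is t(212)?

t(0) = 1; t(1) = 2; t(2) = 4; t(3) = 3; t(4) = 1.
Since t(4) = t(0) = 1, the sequence is periodic with period 4.
(212 - 0) mod 4 = 0, so t(212) = t(0) = 1.

1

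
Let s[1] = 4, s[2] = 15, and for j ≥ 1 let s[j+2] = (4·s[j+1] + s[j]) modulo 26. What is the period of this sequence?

28

Computing terms: s[1] = 4; s[2] = 15; s[3] = 12; s[4] = 11; s[5] = 4; s[6] = 1; s[7] = 8; s[8] = 7; s[9] = 10; s[10] = 21; s[11] = 16; s[12] = 7; s[13] = 18; s[14] = 1; s[15] = 22; s[16] = 11; s[17] = 14; s[18] = 15; s[19] = 22; s[20] = 25; s[21] = 18; s[22] = 19; s[23] = 16; s[24] = 5; s[25] = 10; s[26] = 19; s[27] = 8; s[28] = 25; s[29] = 4; s[30] = 15.
The sequence repeats with period 28.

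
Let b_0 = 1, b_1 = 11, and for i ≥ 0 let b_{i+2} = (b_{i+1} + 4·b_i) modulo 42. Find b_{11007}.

19

b_0 = 1, b_1 = 11, b_2 = 15, b_3 = 17, b_4 = 35, b_5 = 19, b_6 = 33, b_7 = 25, b_8 = 31, b_9 = 5, b_{10} = 3, b_{11} = 23, b_{12} = 35, b_{13} = 1, b_{14} = 15, b_{15} = 19, b_{16} = 37, b_{17} = 29, b_{18} = 9, b_{19} = 41, b_{20} = 35, b_{21} = 31, b_{22} = 3, b_{23} = 1, b_{24} = 13, b_{25} = 17, b_{26} = 27, b_{27} = 11, b_{28} = 35, b_{29} = 37, b_{30} = 9, b_{31} = 31, b_{32} = 25, b_{33} = 23, b_{34} = 39, b_{35} = 5, b_{36} = 35, b_{37} = 13, b_{38} = 27, b_{39} = 37, b_{40} = 19, b_{41} = 41, b_{42} = 33, b_{43} = 29, b_{44} = 35, b_{45} = 25, b_{46} = 39, b_{47} = 13, b_{48} = 1, b_{49} = 11.
Since (b_{48}, b_{49}) = (b_0, b_1) = (1, 11) (two consecutive terms determine the rest), the sequence is periodic with period 48.
So b_{11007} = b_{0 + ((11007-0) mod 48)} = b_{15} = 19.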